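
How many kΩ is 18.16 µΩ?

micro = 1e-6, kilo = 1e3; factor is 1e-9.
18.16 × 1e-9 = 0.00000001816

0.00000001816 kΩ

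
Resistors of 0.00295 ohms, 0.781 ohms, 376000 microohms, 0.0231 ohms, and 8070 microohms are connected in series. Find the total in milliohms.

In milliohms:
  0.00295 ohms = 0.00295 × 10^3 milliohms = 2.95
  0.781 ohms = 0.781 × 10^3 milliohms = 781
  376000 microohms = 376000 × 10^-3 milliohms = 376
  0.0231 ohms = 0.0231 × 10^3 milliohms = 23.1
  8070 microohms = 8070 × 10^-3 milliohms = 8.07
Sum: 2.95 + 781 + 376 + 23.1 + 8.07 = 1191.12

1191.12 milliohms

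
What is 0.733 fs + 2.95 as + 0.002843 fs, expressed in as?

738.793 as

In as:
  0.733 fs = 0.733 × 10³ as = 733
  2.95 as → 2.95
  0.002843 fs = 0.002843 × 10³ as = 2.843
Sum: 733 + 2.95 + 2.843 = 738.793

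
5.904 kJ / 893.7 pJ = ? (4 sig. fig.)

6606000000000

(5.904e3) / (893.7e-12) = 0.0066062e15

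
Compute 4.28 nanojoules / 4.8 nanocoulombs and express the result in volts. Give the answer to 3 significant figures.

(4.28e-9) / (4.8e-9) = 0.89167 V

0.892 volts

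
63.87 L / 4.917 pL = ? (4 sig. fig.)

(63.87) / (4.917 × 10^-12) = 12.99 × 10^12

12990000000000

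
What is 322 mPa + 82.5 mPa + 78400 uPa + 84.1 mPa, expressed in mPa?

567 mPa

In mPa:
  322 mPa → 322
  82.5 mPa → 82.5
  78400 uPa = 78400e-3 mPa = 78.4
  84.1 mPa → 84.1
Sum: 322 + 82.5 + 78.4 + 84.1 = 567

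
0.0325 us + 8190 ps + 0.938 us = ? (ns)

978.69 ns

In ns:
  0.0325 us = 0.0325 × 10³ ns = 32.5
  8190 ps = 8190 × 10⁻³ ns = 8.19
  0.938 us = 0.938 × 10³ ns = 938
Sum: 32.5 + 8.19 + 938 = 978.69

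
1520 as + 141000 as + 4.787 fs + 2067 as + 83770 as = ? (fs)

In fs:
  1520 as = 1520 × 10⁻³ fs = 1.52
  141000 as = 141000 × 10⁻³ fs = 141
  4.787 fs → 4.787
  2067 as = 2067 × 10⁻³ fs = 2.067
  83770 as = 83770 × 10⁻³ fs = 83.77
Sum: 1.52 + 141 + 4.787 + 2.067 + 83.77 = 233.144

233.144 fs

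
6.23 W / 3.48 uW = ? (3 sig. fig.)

(6.23) / (3.48 × 10^-6) = 1.79 × 10^6

1790000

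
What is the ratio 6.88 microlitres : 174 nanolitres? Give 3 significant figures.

(6.88e-6) / (174e-9) = 0.03954e3

39.5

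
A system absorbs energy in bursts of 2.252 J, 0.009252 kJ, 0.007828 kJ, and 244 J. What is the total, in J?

In J:
  2.252 J → 2.252
  0.009252 kJ = 0.009252 × 10³ J = 9.252
  0.007828 kJ = 0.007828 × 10³ J = 7.828
  244 J → 244
Sum: 2.252 + 9.252 + 7.828 + 244 = 263.332

263.332 J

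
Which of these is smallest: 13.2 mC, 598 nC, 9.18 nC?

9.18 nC

13.2 mC = 0.0132 C
598 nC = 0.000000598 C
9.18 nC = 0.00000000918 C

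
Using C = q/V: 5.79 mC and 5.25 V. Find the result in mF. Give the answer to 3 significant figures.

1.10 mF

(5.79 × 10⁻³) / (5.25) = 1.1029 × 10⁻³ F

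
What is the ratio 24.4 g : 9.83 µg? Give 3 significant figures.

(24.4) / (9.83 × 10^-6) = 2.482 × 10^6

2480000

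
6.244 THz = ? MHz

6244000 MHz

tera = 10^12, mega = 10^6; factor is 10^6.
6.244 × 10^6 = 6244000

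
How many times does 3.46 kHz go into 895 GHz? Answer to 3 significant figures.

259000000

(895 × 10⁹) / (3.46 × 10³) = 258.7 × 10⁶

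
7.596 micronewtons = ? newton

0.000007596 newtons

micro = 10^-6, (no prefix) = 10^0; factor is 10^-6.
7.596 × 10^-6 = 0.000007596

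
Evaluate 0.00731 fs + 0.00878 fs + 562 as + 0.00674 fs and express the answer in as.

In as:
  0.00731 fs = 0.00731e3 as = 7.31
  0.00878 fs = 0.00878e3 as = 8.78
  562 as → 562
  0.00674 fs = 0.00674e3 as = 6.74
Sum: 7.31 + 8.78 + 562 + 6.74 = 584.83

584.83 as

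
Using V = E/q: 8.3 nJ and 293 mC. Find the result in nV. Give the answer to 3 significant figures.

28.3 nV

(8.3 × 10⁻⁹) / (293 × 10⁻³) = 0.028328 × 10⁻⁶ V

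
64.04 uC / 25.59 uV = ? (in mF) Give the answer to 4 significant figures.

(64.04e-6) / (25.59e-6) = 2.50254 F

2503 mF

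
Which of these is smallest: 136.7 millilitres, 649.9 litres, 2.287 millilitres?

136.7 millilitres = 0.1367 litres
649.9 litres = 649.9 litres
2.287 millilitres = 0.002287 litres

2.287 millilitres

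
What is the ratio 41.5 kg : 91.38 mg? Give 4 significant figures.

(41.5 × 10³) / (91.38 × 10⁻³) = 0.45415 × 10⁶

454100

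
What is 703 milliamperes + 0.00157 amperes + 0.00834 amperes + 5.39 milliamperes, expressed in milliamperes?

In milliamperes:
  703 milliamperes → 703
  0.00157 amperes = 0.00157 × 10^3 milliamperes = 1.57
  0.00834 amperes = 0.00834 × 10^3 milliamperes = 8.34
  5.39 milliamperes → 5.39
Sum: 703 + 1.57 + 8.34 + 5.39 = 718.3

718.3 milliamperes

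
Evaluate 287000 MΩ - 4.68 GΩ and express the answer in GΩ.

In GΩ:
  287000 MΩ = 287000 × 10^-3 GΩ = 287
  4.68 GΩ → 4.68
Difference: 287 - 4.68 = 282.32

282.32 GΩ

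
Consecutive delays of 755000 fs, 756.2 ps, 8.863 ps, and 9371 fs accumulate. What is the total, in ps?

1529.434 ps

In ps:
  755000 fs = 755000 × 10^-3 ps = 755
  756.2 ps → 756.2
  8.863 ps → 8.863
  9371 fs = 9371 × 10^-3 ps = 9.371
Sum: 755 + 756.2 + 8.863 + 9.371 = 1529.434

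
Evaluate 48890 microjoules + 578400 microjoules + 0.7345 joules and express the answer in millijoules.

In millijoules:
  48890 microjoules = 48890 × 10^-3 millijoules = 48.89
  578400 microjoules = 578400 × 10^-3 millijoules = 578.4
  0.7345 joules = 0.7345 × 10^3 millijoules = 734.5
Sum: 48.89 + 578.4 + 734.5 = 1361.79

1361.79 millijoules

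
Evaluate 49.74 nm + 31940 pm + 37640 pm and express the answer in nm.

119.32 nm

In nm:
  49.74 nm → 49.74
  31940 pm = 31940e-3 nm = 31.94
  37640 pm = 37640e-3 nm = 37.64
Sum: 49.74 + 31.94 + 37.64 = 119.32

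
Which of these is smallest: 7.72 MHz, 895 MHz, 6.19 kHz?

7.72 MHz = 7720000 Hz
895 MHz = 895000000 Hz
6.19 kHz = 6190 Hz

6.19 kHz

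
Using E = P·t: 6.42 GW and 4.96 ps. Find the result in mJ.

31.8432 mJ

6.42e9 × 4.96e-12 = 31.8432e-3 J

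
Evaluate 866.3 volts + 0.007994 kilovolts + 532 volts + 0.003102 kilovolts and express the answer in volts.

In volts:
  866.3 volts → 866.3
  0.007994 kilovolts = 0.007994 × 10^3 volts = 7.994
  532 volts → 532
  0.003102 kilovolts = 0.003102 × 10^3 volts = 3.102
Sum: 866.3 + 7.994 + 532 + 3.102 = 1409.396

1409.396 volts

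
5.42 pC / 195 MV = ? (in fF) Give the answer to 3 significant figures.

(5.42 × 10⁻¹²) / (195 × 10⁶) = 0.027795 × 10⁻¹⁸ F

0.0000278 fF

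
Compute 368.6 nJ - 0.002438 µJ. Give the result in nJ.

In nJ:
  368.6 nJ → 368.6
  0.002438 µJ = 0.002438 × 10³ nJ = 2.438
Difference: 368.6 - 2.438 = 366.162

366.162 nJ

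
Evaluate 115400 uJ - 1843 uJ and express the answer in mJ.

In mJ:
  115400 uJ = 115400e-3 mJ = 115.4
  1843 uJ = 1843e-3 mJ = 1.843
Difference: 115.4 - 1.843 = 113.557

113.557 mJ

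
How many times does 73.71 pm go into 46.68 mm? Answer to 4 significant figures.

(46.68 × 10^-3) / (73.71 × 10^-12) = 0.63329 × 10^9

633300000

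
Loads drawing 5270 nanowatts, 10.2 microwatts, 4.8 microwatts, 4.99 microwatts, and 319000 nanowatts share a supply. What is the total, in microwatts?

344.26 microwatts

In microwatts:
  5270 nanowatts = 5270 × 10^-3 microwatts = 5.27
  10.2 microwatts → 10.2
  4.8 microwatts → 4.8
  4.99 microwatts → 4.99
  319000 nanowatts = 319000 × 10^-3 microwatts = 319
Sum: 5.27 + 10.2 + 4.8 + 4.99 + 319 = 344.26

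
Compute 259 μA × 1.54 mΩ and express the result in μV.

259 × 10^-6 × 1.54 × 10^-3 = 398.86 × 10^-9 V

0.39886 μV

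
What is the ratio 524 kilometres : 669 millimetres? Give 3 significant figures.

(524 × 10^3) / (669 × 10^-3) = 0.7833 × 10^6

783000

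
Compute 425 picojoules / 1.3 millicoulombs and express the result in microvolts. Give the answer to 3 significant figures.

0.327 microvolts

(425 × 10⁻¹²) / (1.3 × 10⁻³) = 326.92 × 10⁻⁹ V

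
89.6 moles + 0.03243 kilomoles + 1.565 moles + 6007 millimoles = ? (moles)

129.602 moles

In moles:
  89.6 moles → 89.6
  0.03243 kilomoles = 0.03243 × 10^3 moles = 32.43
  1.565 moles → 1.565
  6007 millimoles = 6007 × 10^-3 moles = 6.007
Sum: 89.6 + 32.43 + 1.565 + 6.007 = 129.602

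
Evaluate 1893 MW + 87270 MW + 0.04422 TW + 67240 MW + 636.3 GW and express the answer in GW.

836.923 GW

In GW:
  1893 MW = 1893e-3 GW = 1.893
  87270 MW = 87270e-3 GW = 87.27
  0.04422 TW = 0.04422e3 GW = 44.22
  67240 MW = 67240e-3 GW = 67.24
  636.3 GW → 636.3
Sum: 1.893 + 87.27 + 44.22 + 67.24 + 636.3 = 836.923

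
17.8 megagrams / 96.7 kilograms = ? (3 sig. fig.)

184

(17.8 × 10⁶) / (96.7 × 10³) = 0.1841 × 10³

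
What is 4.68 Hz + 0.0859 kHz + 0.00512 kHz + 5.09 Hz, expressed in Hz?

100.79 Hz

In Hz:
  4.68 Hz → 4.68
  0.0859 kHz = 0.0859 × 10^3 Hz = 85.9
  0.00512 kHz = 0.00512 × 10^3 Hz = 5.12
  5.09 Hz → 5.09
Sum: 4.68 + 85.9 + 5.12 + 5.09 = 100.79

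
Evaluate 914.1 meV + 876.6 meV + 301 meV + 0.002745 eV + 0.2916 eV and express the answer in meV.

In meV:
  914.1 meV → 914.1
  876.6 meV → 876.6
  301 meV → 301
  0.002745 eV = 0.002745e3 meV = 2.745
  0.2916 eV = 0.2916e3 meV = 291.6
Sum: 914.1 + 876.6 + 301 + 2.745 + 291.6 = 2386.045

2386.045 meV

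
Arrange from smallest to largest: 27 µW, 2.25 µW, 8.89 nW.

8.89 nW < 2.25 µW < 27 µW

27 µW = 0.000027 W
2.25 µW = 0.00000225 W
8.89 nW = 0.00000000889 W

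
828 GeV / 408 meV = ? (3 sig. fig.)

2030000000000

(828 × 10⁹) / (408 × 10⁻³) = 2.029 × 10¹²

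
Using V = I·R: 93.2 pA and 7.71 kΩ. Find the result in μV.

93.2e-12 × 7.71e3 = 718.572e-9 V

0.718572 μV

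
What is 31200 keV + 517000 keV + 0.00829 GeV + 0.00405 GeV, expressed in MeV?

In MeV:
  31200 keV = 31200 × 10^-3 MeV = 31.2
  517000 keV = 517000 × 10^-3 MeV = 517
  0.00829 GeV = 0.00829 × 10^3 MeV = 8.29
  0.00405 GeV = 0.00405 × 10^3 MeV = 4.05
Sum: 31.2 + 517 + 8.29 + 4.05 = 560.54

560.54 MeV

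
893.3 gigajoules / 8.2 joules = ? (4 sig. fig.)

(893.3 × 10^9) / (8.2) = 108.94 × 10^9

108900000000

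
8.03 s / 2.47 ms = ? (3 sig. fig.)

(8.03) / (2.47e-3) = 3.251e3

3250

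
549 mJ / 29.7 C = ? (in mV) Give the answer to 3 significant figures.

18.5 mV

(549 × 10^-3) / (29.7) = 18.485 × 10^-3 V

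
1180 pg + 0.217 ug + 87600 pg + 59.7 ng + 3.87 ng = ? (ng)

In ng:
  1180 pg = 1180 × 10^-3 ng = 1.18
  0.217 ug = 0.217 × 10^3 ng = 217
  87600 pg = 87600 × 10^-3 ng = 87.6
  59.7 ng → 59.7
  3.87 ng → 3.87
Sum: 1.18 + 217 + 87.6 + 59.7 + 3.87 = 369.35

369.35 ng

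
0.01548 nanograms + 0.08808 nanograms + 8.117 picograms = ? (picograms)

111.677 picograms

In picograms:
  0.01548 nanograms = 0.01548 × 10³ picograms = 15.48
  0.08808 nanograms = 0.08808 × 10³ picograms = 88.08
  8.117 picograms → 8.117
Sum: 15.48 + 88.08 + 8.117 = 111.677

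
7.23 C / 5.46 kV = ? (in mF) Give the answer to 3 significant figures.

1.32 mF

(7.23) / (5.46 × 10³) = 1.3242 × 10⁻³ F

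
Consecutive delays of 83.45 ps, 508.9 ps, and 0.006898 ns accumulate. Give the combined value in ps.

599.248 ps

In ps:
  83.45 ps → 83.45
  508.9 ps → 508.9
  0.006898 ns = 0.006898e3 ps = 6.898
Sum: 83.45 + 508.9 + 6.898 = 599.248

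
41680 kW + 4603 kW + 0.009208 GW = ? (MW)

55.491 MW

In MW:
  41680 kW = 41680 × 10^-3 MW = 41.68
  4603 kW = 4603 × 10^-3 MW = 4.603
  0.009208 GW = 0.009208 × 10^3 MW = 9.208
Sum: 41.68 + 4.603 + 9.208 = 55.491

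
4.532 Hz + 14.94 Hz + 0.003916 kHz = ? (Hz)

23.388 Hz

In Hz:
  4.532 Hz → 4.532
  14.94 Hz → 14.94
  0.003916 kHz = 0.003916e3 Hz = 3.916
Sum: 4.532 + 14.94 + 3.916 = 23.388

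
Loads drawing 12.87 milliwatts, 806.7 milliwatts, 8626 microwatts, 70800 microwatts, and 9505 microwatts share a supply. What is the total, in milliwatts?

In milliwatts:
  12.87 milliwatts → 12.87
  806.7 milliwatts → 806.7
  8626 microwatts = 8626 × 10⁻³ milliwatts = 8.626
  70800 microwatts = 70800 × 10⁻³ milliwatts = 70.8
  9505 microwatts = 9505 × 10⁻³ milliwatts = 9.505
Sum: 12.87 + 806.7 + 8.626 + 70.8 + 9.505 = 908.501

908.501 milliwatts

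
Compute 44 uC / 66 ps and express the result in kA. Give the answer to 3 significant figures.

667 kA

(44 × 10^-6) / (66 × 10^-12) = 0.66667 × 10^6 A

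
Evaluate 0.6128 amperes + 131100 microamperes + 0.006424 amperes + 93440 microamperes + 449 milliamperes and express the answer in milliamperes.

In milliamperes:
  0.6128 amperes = 0.6128 × 10^3 milliamperes = 612.8
  131100 microamperes = 131100 × 10^-3 milliamperes = 131.1
  0.006424 amperes = 0.006424 × 10^3 milliamperes = 6.424
  93440 microamperes = 93440 × 10^-3 milliamperes = 93.44
  449 milliamperes → 449
Sum: 612.8 + 131.1 + 6.424 + 93.44 + 449 = 1292.764

1292.764 milliamperes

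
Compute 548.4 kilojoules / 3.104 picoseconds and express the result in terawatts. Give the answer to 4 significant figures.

176700 terawatts

(548.4e3) / (3.104e-12) = 176.675e15 W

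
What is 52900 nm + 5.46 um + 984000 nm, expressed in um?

1042.36 um

In um:
  52900 nm = 52900 × 10^-3 um = 52.9
  5.46 um → 5.46
  984000 nm = 984000 × 10^-3 um = 984
Sum: 52.9 + 5.46 + 984 = 1042.36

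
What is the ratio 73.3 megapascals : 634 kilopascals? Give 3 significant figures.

116

(73.3 × 10^6) / (634 × 10^3) = 0.1156 × 10^3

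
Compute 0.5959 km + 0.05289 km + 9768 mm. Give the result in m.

658.558 m

In m:
  0.5959 km = 0.5959 × 10^3 m = 595.9
  0.05289 km = 0.05289 × 10^3 m = 52.89
  9768 mm = 9768 × 10^-3 m = 9.768
Sum: 595.9 + 52.89 + 9.768 = 658.558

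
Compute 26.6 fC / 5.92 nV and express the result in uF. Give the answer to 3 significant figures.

4.49 uF

(26.6 × 10^-15) / (5.92 × 10^-9) = 4.4932 × 10^-6 F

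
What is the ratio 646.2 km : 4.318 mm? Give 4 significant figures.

149700000

(646.2 × 10³) / (4.318 × 10⁻³) = 149.65 × 10⁶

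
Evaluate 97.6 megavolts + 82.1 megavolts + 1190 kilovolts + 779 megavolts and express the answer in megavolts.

959.89 megavolts

In megavolts:
  97.6 megavolts → 97.6
  82.1 megavolts → 82.1
  1190 kilovolts = 1190 × 10^-3 megavolts = 1.19
  779 megavolts → 779
Sum: 97.6 + 82.1 + 1.19 + 779 = 959.89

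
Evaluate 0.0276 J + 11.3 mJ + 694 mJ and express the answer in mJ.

In mJ:
  0.0276 J = 0.0276 × 10³ mJ = 27.6
  11.3 mJ → 11.3
  694 mJ → 694
Sum: 27.6 + 11.3 + 694 = 732.9

732.9 mJ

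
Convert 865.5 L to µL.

865500000 µL

(no prefix) = 10⁰, micro = 10⁻⁶; factor is 10⁶.
865.5 × 10⁶ = 865500000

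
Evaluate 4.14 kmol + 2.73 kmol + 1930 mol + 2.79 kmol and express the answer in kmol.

In kmol:
  4.14 kmol → 4.14
  2.73 kmol → 2.73
  1930 mol = 1930e-3 kmol = 1.93
  2.79 kmol → 2.79
Sum: 4.14 + 2.73 + 1.93 + 2.79 = 11.59

11.59 kmol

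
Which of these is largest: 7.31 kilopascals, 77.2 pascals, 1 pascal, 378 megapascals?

378 megapascals

7.31 kilopascals = 7310 pascals
77.2 pascals = 77.2 pascals
1 pascal = 1 pascal
378 megapascals = 378000000 pascals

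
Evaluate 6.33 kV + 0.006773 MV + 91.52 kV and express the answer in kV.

104.623 kV

In kV:
  6.33 kV → 6.33
  0.006773 MV = 0.006773e3 kV = 6.773
  91.52 kV → 91.52
Sum: 6.33 + 6.773 + 91.52 = 104.623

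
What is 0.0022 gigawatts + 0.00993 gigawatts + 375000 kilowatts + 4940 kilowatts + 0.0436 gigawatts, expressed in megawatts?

In megawatts:
  0.0022 gigawatts = 0.0022 × 10³ megawatts = 2.2
  0.00993 gigawatts = 0.00993 × 10³ megawatts = 9.93
  375000 kilowatts = 375000 × 10⁻³ megawatts = 375
  4940 kilowatts = 4940 × 10⁻³ megawatts = 4.94
  0.0436 gigawatts = 0.0436 × 10³ megawatts = 43.6
Sum: 2.2 + 9.93 + 375 + 4.94 + 43.6 = 435.67

435.67 megawatts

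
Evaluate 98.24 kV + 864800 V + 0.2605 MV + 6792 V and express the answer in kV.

1230.332 kV

In kV:
  98.24 kV → 98.24
  864800 V = 864800 × 10^-3 kV = 864.8
  0.2605 MV = 0.2605 × 10^3 kV = 260.5
  6792 V = 6792 × 10^-3 kV = 6.792
Sum: 98.24 + 864.8 + 260.5 + 6.792 = 1230.332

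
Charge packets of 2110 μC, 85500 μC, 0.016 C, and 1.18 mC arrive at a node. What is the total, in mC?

In mC:
  2110 μC = 2110e-3 mC = 2.11
  85500 μC = 85500e-3 mC = 85.5
  0.016 C = 0.016e3 mC = 16
  1.18 mC → 1.18
Sum: 2.11 + 85.5 + 16 + 1.18 = 104.79

104.79 mC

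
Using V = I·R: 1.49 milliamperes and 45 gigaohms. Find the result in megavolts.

67.05 megavolts

1.49 × 10^-3 × 45 × 10^9 = 67.05 × 10^6 V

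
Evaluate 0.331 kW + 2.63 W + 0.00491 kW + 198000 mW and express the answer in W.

536.54 W

In W:
  0.331 kW = 0.331 × 10³ W = 331
  2.63 W → 2.63
  0.00491 kW = 0.00491 × 10³ W = 4.91
  198000 mW = 198000 × 10⁻³ W = 198
Sum: 331 + 2.63 + 4.91 + 198 = 536.54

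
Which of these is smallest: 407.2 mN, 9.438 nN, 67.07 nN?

9.438 nN

407.2 mN = 0.4072 N
9.438 nN = 0.000000009438 N
67.07 nN = 0.00000006707 N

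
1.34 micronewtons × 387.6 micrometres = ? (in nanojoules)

0.519384 nanojoules

1.34 × 10⁻⁶ × 387.6 × 10⁻⁶ = 519.384 × 10⁻¹² J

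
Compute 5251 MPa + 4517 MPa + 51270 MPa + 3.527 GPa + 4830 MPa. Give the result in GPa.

In GPa:
  5251 MPa = 5251 × 10^-3 GPa = 5.251
  4517 MPa = 4517 × 10^-3 GPa = 4.517
  51270 MPa = 51270 × 10^-3 GPa = 51.27
  3.527 GPa → 3.527
  4830 MPa = 4830 × 10^-3 GPa = 4.83
Sum: 5.251 + 4.517 + 51.27 + 3.527 + 4.83 = 69.395

69.395 GPa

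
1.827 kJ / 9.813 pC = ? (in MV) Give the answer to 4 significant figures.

(1.827 × 10³) / (9.813 × 10⁻¹²) = 0.186182 × 10¹⁵ V

186200000 MV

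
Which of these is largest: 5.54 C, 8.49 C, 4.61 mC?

5.54 C = 5.54 C
8.49 C = 8.49 C
4.61 mC = 0.00461 C

8.49 C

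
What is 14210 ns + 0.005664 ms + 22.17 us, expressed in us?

42.044 us

In us:
  14210 ns = 14210 × 10⁻³ us = 14.21
  0.005664 ms = 0.005664 × 10³ us = 5.664
  22.17 us → 22.17
Sum: 14.21 + 5.664 + 22.17 = 42.044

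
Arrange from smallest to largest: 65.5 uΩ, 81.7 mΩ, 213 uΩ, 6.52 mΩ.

65.5 uΩ < 213 uΩ < 6.52 mΩ < 81.7 mΩ

65.5 uΩ = 0.0000655 Ω
81.7 mΩ = 0.0817 Ω
213 uΩ = 0.000213 Ω
6.52 mΩ = 0.00652 Ω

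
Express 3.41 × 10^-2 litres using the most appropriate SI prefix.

34.1 millilitres

= 34.1 × 10^-3 litres; 10^-3 is milli.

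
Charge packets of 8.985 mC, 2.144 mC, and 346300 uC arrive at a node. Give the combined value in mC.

357.429 mC

In mC:
  8.985 mC → 8.985
  2.144 mC → 2.144
  346300 uC = 346300 × 10^-3 mC = 346.3
Sum: 8.985 + 2.144 + 346.3 = 357.429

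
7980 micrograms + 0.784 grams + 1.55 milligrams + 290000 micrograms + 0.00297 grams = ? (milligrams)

In milligrams:
  7980 micrograms = 7980e-3 milligrams = 7.98
  0.784 grams = 0.784e3 milligrams = 784
  1.55 milligrams → 1.55
  290000 micrograms = 290000e-3 milligrams = 290
  0.00297 grams = 0.00297e3 milligrams = 2.97
Sum: 7.98 + 784 + 1.55 + 290 + 2.97 = 1086.5

1086.5 milligrams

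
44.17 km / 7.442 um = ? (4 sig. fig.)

(44.17e3) / (7.442e-6) = 5.9352e9

5935000000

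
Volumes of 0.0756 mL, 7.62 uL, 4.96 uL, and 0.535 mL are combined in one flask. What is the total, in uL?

In uL:
  0.0756 mL = 0.0756e3 uL = 75.6
  7.62 uL → 7.62
  4.96 uL → 4.96
  0.535 mL = 0.535e3 uL = 535
Sum: 75.6 + 7.62 + 4.96 + 535 = 623.18

623.18 uL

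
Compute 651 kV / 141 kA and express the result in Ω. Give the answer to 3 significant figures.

(651e3) / (141e3) = 4.617 Ω

4.62 Ω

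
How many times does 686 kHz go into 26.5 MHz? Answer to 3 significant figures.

38.6

(26.5 × 10^6) / (686 × 10^3) = 0.03863 × 10^3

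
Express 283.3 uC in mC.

micro = 10^-6, milli = 10^-3; factor is 10^-3.
283.3 × 10^-3 = 0.2833

0.2833 mC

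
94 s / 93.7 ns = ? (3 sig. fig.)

1000000000

(94) / (93.7 × 10⁻⁹) = 1.003 × 10⁹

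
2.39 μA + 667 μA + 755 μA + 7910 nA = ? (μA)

In μA:
  2.39 μA → 2.39
  667 μA → 667
  755 μA → 755
  7910 nA = 7910e-3 μA = 7.91
Sum: 2.39 + 667 + 755 + 7.91 = 1432.3

1432.3 μA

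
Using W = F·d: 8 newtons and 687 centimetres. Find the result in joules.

8 × 687e-2 = 5496e-2 J

54.96 joules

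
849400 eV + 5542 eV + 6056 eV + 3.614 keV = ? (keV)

864.612 keV

In keV:
  849400 eV = 849400 × 10^-3 keV = 849.4
  5542 eV = 5542 × 10^-3 keV = 5.542
  6056 eV = 6056 × 10^-3 keV = 6.056
  3.614 keV → 3.614
Sum: 849.4 + 5.542 + 6.056 + 3.614 = 864.612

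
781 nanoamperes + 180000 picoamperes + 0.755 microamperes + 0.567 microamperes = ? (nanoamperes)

In nanoamperes:
  781 nanoamperes → 781
  180000 picoamperes = 180000 × 10⁻³ nanoamperes = 180
  0.755 microamperes = 0.755 × 10³ nanoamperes = 755
  0.567 microamperes = 0.567 × 10³ nanoamperes = 567
Sum: 781 + 180 + 755 + 567 = 2283

2283 nanoamperes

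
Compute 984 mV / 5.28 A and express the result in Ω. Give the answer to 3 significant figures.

0.186 Ω

(984 × 10^-3) / (5.28) = 186.36 × 10^-3 Ω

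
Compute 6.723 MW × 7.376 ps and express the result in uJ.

49.588848 uJ

6.723e6 × 7.376e-12 = 49.588848e-6 J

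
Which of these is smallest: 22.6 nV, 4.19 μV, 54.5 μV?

22.6 nV

22.6 nV = 0.0000000226 V
4.19 μV = 0.00000419 V
54.5 μV = 0.0000545 V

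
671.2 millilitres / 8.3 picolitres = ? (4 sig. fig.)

80870000000

(671.2e-3) / (8.3e-12) = 80.867e9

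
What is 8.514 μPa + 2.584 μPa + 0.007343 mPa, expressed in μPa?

In μPa:
  8.514 μPa → 8.514
  2.584 μPa → 2.584
  0.007343 mPa = 0.007343 × 10³ μPa = 7.343
Sum: 8.514 + 2.584 + 7.343 = 18.441

18.441 μPa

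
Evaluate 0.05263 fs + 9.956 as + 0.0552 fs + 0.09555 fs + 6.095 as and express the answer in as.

219.431 as

In as:
  0.05263 fs = 0.05263 × 10³ as = 52.63
  9.956 as → 9.956
  0.0552 fs = 0.0552 × 10³ as = 55.2
  0.09555 fs = 0.09555 × 10³ as = 95.55
  6.095 as → 6.095
Sum: 52.63 + 9.956 + 55.2 + 95.55 + 6.095 = 219.431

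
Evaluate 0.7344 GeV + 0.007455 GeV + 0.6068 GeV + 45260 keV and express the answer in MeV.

1393.915 MeV

In MeV:
  0.7344 GeV = 0.7344 × 10³ MeV = 734.4
  0.007455 GeV = 0.007455 × 10³ MeV = 7.455
  0.6068 GeV = 0.6068 × 10³ MeV = 606.8
  45260 keV = 45260 × 10⁻³ MeV = 45.26
Sum: 734.4 + 7.455 + 606.8 + 45.26 = 1393.915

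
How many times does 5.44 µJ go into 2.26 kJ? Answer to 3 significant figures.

415000000

(2.26 × 10³) / (5.44 × 10⁻⁶) = 0.4154 × 10⁹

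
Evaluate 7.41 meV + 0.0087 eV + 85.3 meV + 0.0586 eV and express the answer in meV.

In meV:
  7.41 meV → 7.41
  0.0087 eV = 0.0087e3 meV = 8.7
  85.3 meV → 85.3
  0.0586 eV = 0.0586e3 meV = 58.6
Sum: 7.41 + 8.7 + 85.3 + 58.6 = 160.01

160.01 meV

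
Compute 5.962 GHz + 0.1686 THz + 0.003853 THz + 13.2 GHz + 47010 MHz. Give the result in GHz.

In GHz:
  5.962 GHz → 5.962
  0.1686 THz = 0.1686 × 10³ GHz = 168.6
  0.003853 THz = 0.003853 × 10³ GHz = 3.853
  13.2 GHz → 13.2
  47010 MHz = 47010 × 10⁻³ GHz = 47.01
Sum: 5.962 + 168.6 + 3.853 + 13.2 + 47.01 = 238.625

238.625 GHz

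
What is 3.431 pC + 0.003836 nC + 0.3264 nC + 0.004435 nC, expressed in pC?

338.102 pC

In pC:
  3.431 pC → 3.431
  0.003836 nC = 0.003836 × 10³ pC = 3.836
  0.3264 nC = 0.3264 × 10³ pC = 326.4
  0.004435 nC = 0.004435 × 10³ pC = 4.435
Sum: 3.431 + 3.836 + 326.4 + 4.435 = 338.102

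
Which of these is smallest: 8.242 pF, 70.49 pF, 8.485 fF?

8.242 pF = 0.000000000008242 F
70.49 pF = 0.00000000007049 F
8.485 fF = 0.000000000000008485 F

8.485 fF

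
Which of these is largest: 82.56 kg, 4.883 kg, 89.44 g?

82.56 kg = 82560 g
4.883 kg = 4883 g
89.44 g = 89.44 g

82.56 kg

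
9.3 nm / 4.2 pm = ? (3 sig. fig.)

(9.3 × 10⁻⁹) / (4.2 × 10⁻¹²) = 2.214 × 10³

2210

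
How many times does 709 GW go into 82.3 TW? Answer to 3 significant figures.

116

(82.3 × 10¹²) / (709 × 10⁹) = 0.1161 × 10³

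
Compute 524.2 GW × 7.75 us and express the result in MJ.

524.2 × 10^9 × 7.75 × 10^-6 = 4062.55 × 10^3 J

4.06255 MJ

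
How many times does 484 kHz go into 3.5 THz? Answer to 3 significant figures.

(3.5e12) / (484e3) = 0.007231e9

7230000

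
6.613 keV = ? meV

kilo = 10^3, milli = 10^-3; factor is 10^6.
6.613 × 10^6 = 6613000

6613000 meV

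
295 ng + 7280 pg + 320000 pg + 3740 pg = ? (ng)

626.02 ng

In ng:
  295 ng → 295
  7280 pg = 7280 × 10^-3 ng = 7.28
  320000 pg = 320000 × 10^-3 ng = 320
  3740 pg = 3740 × 10^-3 ng = 3.74
Sum: 295 + 7.28 + 320 + 3.74 = 626.02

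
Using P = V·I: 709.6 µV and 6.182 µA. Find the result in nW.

709.6 × 10^-6 × 6.182 × 10^-6 = 4386.7472 × 10^-12 W

4.3867472 nW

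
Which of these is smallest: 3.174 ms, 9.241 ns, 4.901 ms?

3.174 ms = 0.003174 s
9.241 ns = 0.000000009241 s
4.901 ms = 0.004901 s

9.241 ns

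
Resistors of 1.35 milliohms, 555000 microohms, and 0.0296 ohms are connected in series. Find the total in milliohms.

585.95 milliohms

In milliohms:
  1.35 milliohms → 1.35
  555000 microohms = 555000 × 10⁻³ milliohms = 555
  0.0296 ohms = 0.0296 × 10³ milliohms = 29.6
Sum: 1.35 + 555 + 29.6 = 585.95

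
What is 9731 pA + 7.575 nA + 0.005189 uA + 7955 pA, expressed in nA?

30.45 nA

In nA:
  9731 pA = 9731 × 10⁻³ nA = 9.731
  7.575 nA → 7.575
  0.005189 uA = 0.005189 × 10³ nA = 5.189
  7955 pA = 7955 × 10⁻³ nA = 7.955
Sum: 9.731 + 7.575 + 5.189 + 7.955 = 30.45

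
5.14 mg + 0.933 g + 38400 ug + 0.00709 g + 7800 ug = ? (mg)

991.43 mg

In mg:
  5.14 mg → 5.14
  0.933 g = 0.933e3 mg = 933
  38400 ug = 38400e-3 mg = 38.4
  0.00709 g = 0.00709e3 mg = 7.09
  7800 ug = 7800e-3 mg = 7.8
Sum: 5.14 + 933 + 38.4 + 7.09 + 7.8 = 991.43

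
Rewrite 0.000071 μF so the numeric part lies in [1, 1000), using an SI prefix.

= 71 × 10^-12 F; 10^-12 is pico.

71 pF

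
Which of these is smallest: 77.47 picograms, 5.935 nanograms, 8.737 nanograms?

77.47 picograms

77.47 picograms = 0.00000000007747 grams
5.935 nanograms = 0.000000005935 grams
8.737 nanograms = 0.000000008737 grams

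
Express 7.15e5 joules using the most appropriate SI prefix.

= 715e3 joules; 1e3 is kilo.

715 kilojoules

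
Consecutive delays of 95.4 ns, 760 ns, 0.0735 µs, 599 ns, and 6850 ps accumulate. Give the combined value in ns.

In ns:
  95.4 ns → 95.4
  760 ns → 760
  0.0735 µs = 0.0735e3 ns = 73.5
  599 ns → 599
  6850 ps = 6850e-3 ns = 6.85
Sum: 95.4 + 760 + 73.5 + 599 + 6.85 = 1534.75

1534.75 ns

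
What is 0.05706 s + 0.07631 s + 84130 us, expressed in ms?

217.5 ms

In ms:
  0.05706 s = 0.05706 × 10^3 ms = 57.06
  0.07631 s = 0.07631 × 10^3 ms = 76.31
  84130 us = 84130 × 10^-3 ms = 84.13
Sum: 57.06 + 76.31 + 84.13 = 217.5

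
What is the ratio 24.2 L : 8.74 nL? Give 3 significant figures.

(24.2) / (8.74 × 10^-9) = 2.769 × 10^9

2770000000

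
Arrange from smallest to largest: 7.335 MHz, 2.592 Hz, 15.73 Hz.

7.335 MHz = 7335000 Hz
2.592 Hz = 2.592 Hz
15.73 Hz = 15.73 Hz

2.592 Hz < 15.73 Hz < 7.335 MHz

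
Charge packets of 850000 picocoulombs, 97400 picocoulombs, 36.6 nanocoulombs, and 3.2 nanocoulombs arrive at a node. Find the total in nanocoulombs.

In nanocoulombs:
  850000 picocoulombs = 850000e-3 nanocoulombs = 850
  97400 picocoulombs = 97400e-3 nanocoulombs = 97.4
  36.6 nanocoulombs → 36.6
  3.2 nanocoulombs → 3.2
Sum: 850 + 97.4 + 36.6 + 3.2 = 987.2

987.2 nanocoulombs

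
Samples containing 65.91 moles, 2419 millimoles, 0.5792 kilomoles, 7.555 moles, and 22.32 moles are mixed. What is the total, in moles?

677.404 moles

In moles:
  65.91 moles → 65.91
  2419 millimoles = 2419 × 10^-3 moles = 2.419
  0.5792 kilomoles = 0.5792 × 10^3 moles = 579.2
  7.555 moles → 7.555
  22.32 moles → 22.32
Sum: 65.91 + 2.419 + 579.2 + 7.555 + 22.32 = 677.404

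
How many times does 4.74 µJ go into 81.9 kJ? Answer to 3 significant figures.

(81.9 × 10³) / (4.74 × 10⁻⁶) = 17.28 × 10⁹

17300000000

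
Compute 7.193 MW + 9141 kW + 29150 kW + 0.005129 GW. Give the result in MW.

50.613 MW

In MW:
  7.193 MW → 7.193
  9141 kW = 9141e-3 MW = 9.141
  29150 kW = 29150e-3 MW = 29.15
  0.005129 GW = 0.005129e3 MW = 5.129
Sum: 7.193 + 9.141 + 29.15 + 5.129 = 50.613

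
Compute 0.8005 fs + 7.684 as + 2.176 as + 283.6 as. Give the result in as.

In as:
  0.8005 fs = 0.8005 × 10^3 as = 800.5
  7.684 as → 7.684
  2.176 as → 2.176
  283.6 as → 283.6
Sum: 800.5 + 7.684 + 2.176 + 283.6 = 1093.96

1093.96 as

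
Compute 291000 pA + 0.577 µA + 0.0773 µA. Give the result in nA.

945.3 nA

In nA:
  291000 pA = 291000e-3 nA = 291
  0.577 µA = 0.577e3 nA = 577
  0.0773 µA = 0.0773e3 nA = 77.3
Sum: 291 + 577 + 77.3 = 945.3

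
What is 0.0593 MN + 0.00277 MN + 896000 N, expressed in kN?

In kN:
  0.0593 MN = 0.0593 × 10³ kN = 59.3
  0.00277 MN = 0.00277 × 10³ kN = 2.77
  896000 N = 896000 × 10⁻³ kN = 896
Sum: 59.3 + 2.77 + 896 = 958.07

958.07 kN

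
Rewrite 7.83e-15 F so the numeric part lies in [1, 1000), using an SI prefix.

7.83 fF

= 7.83e-15 F; 1e-15 is femto.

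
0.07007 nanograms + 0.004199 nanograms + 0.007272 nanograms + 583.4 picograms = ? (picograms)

664.941 picograms

In picograms:
  0.07007 nanograms = 0.07007e3 picograms = 70.07
  0.004199 nanograms = 0.004199e3 picograms = 4.199
  0.007272 nanograms = 0.007272e3 picograms = 7.272
  583.4 picograms → 583.4
Sum: 70.07 + 4.199 + 7.272 + 583.4 = 664.941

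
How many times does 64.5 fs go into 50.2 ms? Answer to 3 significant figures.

(50.2e-3) / (64.5e-15) = 0.7783e12

778000000000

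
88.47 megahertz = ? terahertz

mega = 10^6, tera = 10^12; factor is 10^-6.
88.47 × 10^-6 = 0.00008847

0.00008847 terahertz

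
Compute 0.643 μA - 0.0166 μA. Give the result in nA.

In nA:
  0.643 μA = 0.643e3 nA = 643
  0.0166 μA = 0.0166e3 nA = 16.6
Difference: 643 - 16.6 = 626.4

626.4 nA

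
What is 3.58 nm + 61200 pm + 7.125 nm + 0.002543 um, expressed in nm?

In nm:
  3.58 nm → 3.58
  61200 pm = 61200e-3 nm = 61.2
  7.125 nm → 7.125
  0.002543 um = 0.002543e3 nm = 2.543
Sum: 3.58 + 61.2 + 7.125 + 2.543 = 74.448

74.448 nm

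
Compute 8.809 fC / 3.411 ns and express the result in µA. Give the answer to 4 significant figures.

(8.809 × 10^-15) / (3.411 × 10^-9) = 2.58253 × 10^-6 A

2.583 µA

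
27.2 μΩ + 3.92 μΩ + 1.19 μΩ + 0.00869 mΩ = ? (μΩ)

41 μΩ

In μΩ:
  27.2 μΩ → 27.2
  3.92 μΩ → 3.92
  1.19 μΩ → 1.19
  0.00869 mΩ = 0.00869e3 μΩ = 8.69
Sum: 27.2 + 3.92 + 1.19 + 8.69 = 41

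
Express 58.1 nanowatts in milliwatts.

0.0000581 milliwatts

nano = 1e-9, milli = 1e-3; factor is 1e-6.
58.1 × 1e-6 = 0.0000581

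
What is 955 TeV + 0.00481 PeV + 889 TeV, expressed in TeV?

In TeV:
  955 TeV → 955
  0.00481 PeV = 0.00481 × 10^3 TeV = 4.81
  889 TeV → 889
Sum: 955 + 4.81 + 889 = 1848.81

1848.81 TeV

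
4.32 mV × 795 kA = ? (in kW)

4.32 × 10^-3 × 795 × 10^3 = 3434.4 W

3.4344 kW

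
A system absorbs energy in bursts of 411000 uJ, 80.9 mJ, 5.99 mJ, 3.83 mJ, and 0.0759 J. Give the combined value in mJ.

In mJ:
  411000 uJ = 411000 × 10⁻³ mJ = 411
  80.9 mJ → 80.9
  5.99 mJ → 5.99
  3.83 mJ → 3.83
  0.0759 J = 0.0759 × 10³ mJ = 75.9
Sum: 411 + 80.9 + 5.99 + 3.83 + 75.9 = 577.62

577.62 mJ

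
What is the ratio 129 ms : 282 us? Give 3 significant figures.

457

(129 × 10^-3) / (282 × 10^-6) = 0.4574 × 10^3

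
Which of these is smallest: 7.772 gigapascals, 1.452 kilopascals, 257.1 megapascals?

1.452 kilopascals

7.772 gigapascals = 7772000000 pascals
1.452 kilopascals = 1452 pascals
257.1 megapascals = 257100000 pascals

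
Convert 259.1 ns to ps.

nano = 1e-9, pico = 1e-12; factor is 1e3.
259.1 × 1e3 = 259100

259100 ps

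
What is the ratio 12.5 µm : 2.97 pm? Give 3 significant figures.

(12.5e-6) / (2.97e-12) = 4.209e6

4210000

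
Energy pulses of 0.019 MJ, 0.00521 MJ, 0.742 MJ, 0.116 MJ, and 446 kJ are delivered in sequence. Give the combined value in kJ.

In kJ:
  0.019 MJ = 0.019e3 kJ = 19
  0.00521 MJ = 0.00521e3 kJ = 5.21
  0.742 MJ = 0.742e3 kJ = 742
  0.116 MJ = 0.116e3 kJ = 116
  446 kJ → 446
Sum: 19 + 5.21 + 742 + 116 + 446 = 1328.21

1328.21 kJ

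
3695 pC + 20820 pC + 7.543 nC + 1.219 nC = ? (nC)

33.277 nC

In nC:
  3695 pC = 3695 × 10^-3 nC = 3.695
  20820 pC = 20820 × 10^-3 nC = 20.82
  7.543 nC → 7.543
  1.219 nC → 1.219
Sum: 3.695 + 20.82 + 7.543 + 1.219 = 33.277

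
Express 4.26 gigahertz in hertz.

4260000000 hertz

giga = 1e9, (no prefix) = 1e0; factor is 1e9.
4.26 × 1e9 = 4260000000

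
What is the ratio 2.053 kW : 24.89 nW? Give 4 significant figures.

(2.053 × 10^3) / (24.89 × 10^-9) = 0.082483 × 10^12

82480000000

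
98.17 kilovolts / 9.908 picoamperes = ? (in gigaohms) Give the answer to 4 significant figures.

(98.17e3) / (9.908e-12) = 9.90816e15 Ω

9908000 gigaohms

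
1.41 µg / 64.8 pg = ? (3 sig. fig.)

(1.41 × 10^-6) / (64.8 × 10^-12) = 0.02176 × 10^6

21800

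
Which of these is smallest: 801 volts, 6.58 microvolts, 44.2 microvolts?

6.58 microvolts

801 volts = 801 volts
6.58 microvolts = 0.00000658 volts
44.2 microvolts = 0.0000442 volts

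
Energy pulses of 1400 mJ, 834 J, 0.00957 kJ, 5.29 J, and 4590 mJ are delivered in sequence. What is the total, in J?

854.85 J

In J:
  1400 mJ = 1400e-3 J = 1.4
  834 J → 834
  0.00957 kJ = 0.00957e3 J = 9.57
  5.29 J → 5.29
  4590 mJ = 4590e-3 J = 4.59
Sum: 1.4 + 834 + 9.57 + 5.29 + 4.59 = 854.85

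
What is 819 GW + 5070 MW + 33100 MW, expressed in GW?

In GW:
  819 GW → 819
  5070 MW = 5070 × 10⁻³ GW = 5.07
  33100 MW = 33100 × 10⁻³ GW = 33.1
Sum: 819 + 5.07 + 33.1 = 857.17

857.17 GW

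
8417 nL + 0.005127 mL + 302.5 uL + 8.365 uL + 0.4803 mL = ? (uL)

In uL:
  8417 nL = 8417e-3 uL = 8.417
  0.005127 mL = 0.005127e3 uL = 5.127
  302.5 uL → 302.5
  8.365 uL → 8.365
  0.4803 mL = 0.4803e3 uL = 480.3
Sum: 8.417 + 5.127 + 302.5 + 8.365 + 480.3 = 804.709

804.709 uL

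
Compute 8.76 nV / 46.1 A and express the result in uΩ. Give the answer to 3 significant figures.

(8.76e-9) / (46.1) = 0.19002e-9 Ω

0.000190 uΩ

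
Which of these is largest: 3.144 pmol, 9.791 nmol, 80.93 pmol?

3.144 pmol = 0.000000000003144 mol
9.791 nmol = 0.000000009791 mol
80.93 pmol = 0.00000000008093 mol

9.791 nmol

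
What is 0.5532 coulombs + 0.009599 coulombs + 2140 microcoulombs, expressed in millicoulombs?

In millicoulombs:
  0.5532 coulombs = 0.5532e3 millicoulombs = 553.2
  0.009599 coulombs = 0.009599e3 millicoulombs = 9.599
  2140 microcoulombs = 2140e-3 millicoulombs = 2.14
Sum: 553.2 + 9.599 + 2.14 = 564.939

564.939 millicoulombs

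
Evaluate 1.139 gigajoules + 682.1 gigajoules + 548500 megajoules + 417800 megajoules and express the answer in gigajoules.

1649.539 gigajoules

In gigajoules:
  1.139 gigajoules → 1.139
  682.1 gigajoules → 682.1
  548500 megajoules = 548500 × 10⁻³ gigajoules = 548.5
  417800 megajoules = 417800 × 10⁻³ gigajoules = 417.8
Sum: 1.139 + 682.1 + 548.5 + 417.8 = 1649.539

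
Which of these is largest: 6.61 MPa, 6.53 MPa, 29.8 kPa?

6.61 MPa = 6610000 Pa
6.53 MPa = 6530000 Pa
29.8 kPa = 29800 Pa

6.61 MPa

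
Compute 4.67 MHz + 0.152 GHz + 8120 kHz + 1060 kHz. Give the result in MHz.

In MHz:
  4.67 MHz → 4.67
  0.152 GHz = 0.152e3 MHz = 152
  8120 kHz = 8120e-3 MHz = 8.12
  1060 kHz = 1060e-3 MHz = 1.06
Sum: 4.67 + 152 + 8.12 + 1.06 = 165.85

165.85 MHz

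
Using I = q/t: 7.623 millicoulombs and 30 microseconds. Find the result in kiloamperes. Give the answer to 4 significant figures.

0.2541 kiloamperes

(7.623 × 10⁻³) / (30 × 10⁻⁶) = 0.2541 × 10³ A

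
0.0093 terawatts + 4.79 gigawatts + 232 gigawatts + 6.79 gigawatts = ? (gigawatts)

In gigawatts:
  0.0093 terawatts = 0.0093 × 10³ gigawatts = 9.3
  4.79 gigawatts → 4.79
  232 gigawatts → 232
  6.79 gigawatts → 6.79
Sum: 9.3 + 4.79 + 232 + 6.79 = 252.88

252.88 gigawatts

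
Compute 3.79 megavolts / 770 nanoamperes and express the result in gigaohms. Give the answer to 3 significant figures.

(3.79 × 10^6) / (770 × 10^-9) = 0.0049221 × 10^15 Ω

4920 gigaohms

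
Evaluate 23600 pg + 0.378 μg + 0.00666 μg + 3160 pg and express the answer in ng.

In ng:
  23600 pg = 23600 × 10⁻³ ng = 23.6
  0.378 μg = 0.378 × 10³ ng = 378
  0.00666 μg = 0.00666 × 10³ ng = 6.66
  3160 pg = 3160 × 10⁻³ ng = 3.16
Sum: 23.6 + 378 + 6.66 + 3.16 = 411.42

411.42 ng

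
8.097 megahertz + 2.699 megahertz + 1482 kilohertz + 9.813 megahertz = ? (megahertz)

22.091 megahertz

In megahertz:
  8.097 megahertz → 8.097
  2.699 megahertz → 2.699
  1482 kilohertz = 1482 × 10⁻³ megahertz = 1.482
  9.813 megahertz → 9.813
Sum: 8.097 + 2.699 + 1.482 + 9.813 = 22.091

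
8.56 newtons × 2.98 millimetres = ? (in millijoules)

8.56 × 2.98 × 10⁻³ = 25.5088 × 10⁻³ J

25.5088 millijoules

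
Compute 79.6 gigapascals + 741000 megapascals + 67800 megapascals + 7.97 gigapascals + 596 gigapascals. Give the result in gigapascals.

1492.37 gigapascals

In gigapascals:
  79.6 gigapascals → 79.6
  741000 megapascals = 741000 × 10^-3 gigapascals = 741
  67800 megapascals = 67800 × 10^-3 gigapascals = 67.8
  7.97 gigapascals → 7.97
  596 gigapascals → 596
Sum: 79.6 + 741 + 67.8 + 7.97 + 596 = 1492.37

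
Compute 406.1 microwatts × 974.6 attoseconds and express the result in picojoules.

406.1 × 10⁻⁶ × 974.6 × 10⁻¹⁸ = 395785.06 × 10⁻²⁴ J

0.00000039578506 picojoules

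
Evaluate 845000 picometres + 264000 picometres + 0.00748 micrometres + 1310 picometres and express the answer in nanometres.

In nanometres:
  845000 picometres = 845000 × 10⁻³ nanometres = 845
  264000 picometres = 264000 × 10⁻³ nanometres = 264
  0.00748 micrometres = 0.00748 × 10³ nanometres = 7.48
  1310 picometres = 1310 × 10⁻³ nanometres = 1.31
Sum: 845 + 264 + 7.48 + 1.31 = 1117.79

1117.79 nanometres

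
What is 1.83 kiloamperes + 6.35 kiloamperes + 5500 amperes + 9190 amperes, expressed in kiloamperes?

22.87 kiloamperes

In kiloamperes:
  1.83 kiloamperes → 1.83
  6.35 kiloamperes → 6.35
  5500 amperes = 5500 × 10^-3 kiloamperes = 5.5
  9190 amperes = 9190 × 10^-3 kiloamperes = 9.19
Sum: 1.83 + 6.35 + 5.5 + 9.19 = 22.87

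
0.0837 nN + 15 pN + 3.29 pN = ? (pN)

101.99 pN

In pN:
  0.0837 nN = 0.0837 × 10³ pN = 83.7
  15 pN → 15
  3.29 pN → 3.29
Sum: 83.7 + 15 + 3.29 = 101.99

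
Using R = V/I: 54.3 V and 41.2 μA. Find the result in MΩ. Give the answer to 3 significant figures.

1.32 MΩ

(54.3) / (41.2e-6) = 1.318e6 Ω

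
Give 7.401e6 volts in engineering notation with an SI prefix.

= 7.401e6 volts; 1e6 is mega.

7.401 megavolts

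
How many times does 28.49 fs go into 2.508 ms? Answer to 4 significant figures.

88030000000

(2.508 × 10⁻³) / (28.49 × 10⁻¹⁵) = 0.088031 × 10¹²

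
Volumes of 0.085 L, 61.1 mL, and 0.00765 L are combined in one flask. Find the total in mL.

In mL:
  0.085 L = 0.085 × 10^3 mL = 85
  61.1 mL → 61.1
  0.00765 L = 0.00765 × 10^3 mL = 7.65
Sum: 85 + 61.1 + 7.65 = 153.75

153.75 mL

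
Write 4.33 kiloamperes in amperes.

4330 amperes

kilo = 1e3, (no prefix) = 1e0; factor is 1e3.
4.33 × 1e3 = 4330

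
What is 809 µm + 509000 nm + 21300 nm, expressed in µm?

In µm:
  809 µm → 809
  509000 nm = 509000 × 10⁻³ µm = 509
  21300 nm = 21300 × 10⁻³ µm = 21.3
Sum: 809 + 509 + 21.3 = 1339.3

1339.3 µm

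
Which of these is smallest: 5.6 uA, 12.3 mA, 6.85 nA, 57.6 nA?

6.85 nA

5.6 uA = 0.0000056 A
12.3 mA = 0.0123 A
6.85 nA = 0.00000000685 A
57.6 nA = 0.0000000576 A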